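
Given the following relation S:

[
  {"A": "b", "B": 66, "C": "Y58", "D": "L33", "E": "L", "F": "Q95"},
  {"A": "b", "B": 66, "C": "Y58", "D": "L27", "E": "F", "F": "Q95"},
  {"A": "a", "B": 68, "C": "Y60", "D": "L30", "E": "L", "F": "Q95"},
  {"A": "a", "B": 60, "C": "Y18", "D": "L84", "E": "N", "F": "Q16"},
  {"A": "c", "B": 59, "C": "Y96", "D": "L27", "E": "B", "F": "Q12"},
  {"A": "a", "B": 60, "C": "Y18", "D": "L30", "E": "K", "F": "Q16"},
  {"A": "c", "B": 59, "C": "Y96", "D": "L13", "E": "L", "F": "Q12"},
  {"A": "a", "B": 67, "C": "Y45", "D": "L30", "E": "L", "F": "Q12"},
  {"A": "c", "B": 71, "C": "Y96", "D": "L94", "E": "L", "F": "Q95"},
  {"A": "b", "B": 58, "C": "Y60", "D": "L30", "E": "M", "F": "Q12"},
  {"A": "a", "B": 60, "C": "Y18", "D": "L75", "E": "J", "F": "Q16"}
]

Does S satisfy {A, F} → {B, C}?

Yes

(A=b, F=Q95): 2 rows → {B,C} = (66, Y58), (66, Y58) ✓
(A=a, F=Q95): 1 row → {B,C} = (68, Y60) ✓
(A=a, F=Q16): 3 rows → {B,C} = (60, Y18), (60, Y18), (60, Y18) ✓
(A=c, F=Q12): 2 rows → {B,C} = (59, Y96), (59, Y96) ✓
(A=a, F=Q12): 1 row → {B,C} = (67, Y45) ✓
(A=c, F=Q95): 1 row → {B,C} = (71, Y96) ✓
(A=b, F=Q12): 1 row → {B,C} = (58, Y60) ✓
Every {A, F} value is associated with a single {B, C} value, so {A, F} → {B, C} holds.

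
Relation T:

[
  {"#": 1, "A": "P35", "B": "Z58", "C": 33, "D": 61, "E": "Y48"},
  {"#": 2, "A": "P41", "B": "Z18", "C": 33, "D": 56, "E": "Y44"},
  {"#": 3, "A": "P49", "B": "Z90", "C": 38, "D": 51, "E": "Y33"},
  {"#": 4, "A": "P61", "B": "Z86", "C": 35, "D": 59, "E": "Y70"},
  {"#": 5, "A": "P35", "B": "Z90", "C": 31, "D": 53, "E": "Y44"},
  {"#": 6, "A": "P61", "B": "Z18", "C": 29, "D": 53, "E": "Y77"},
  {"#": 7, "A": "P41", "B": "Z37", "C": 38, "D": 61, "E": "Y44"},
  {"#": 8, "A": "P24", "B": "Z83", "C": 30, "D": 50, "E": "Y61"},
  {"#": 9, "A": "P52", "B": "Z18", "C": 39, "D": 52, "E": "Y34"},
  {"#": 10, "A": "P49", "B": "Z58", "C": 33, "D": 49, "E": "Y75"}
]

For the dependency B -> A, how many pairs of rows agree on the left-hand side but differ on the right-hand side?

B=Z58: violating pairs (1,10) — 1 pair.
B=Z18: violating pairs (2,6), (2,9), (6,9) — 3 pairs.
B=Z90: violating pairs (3,5) — 1 pair.

5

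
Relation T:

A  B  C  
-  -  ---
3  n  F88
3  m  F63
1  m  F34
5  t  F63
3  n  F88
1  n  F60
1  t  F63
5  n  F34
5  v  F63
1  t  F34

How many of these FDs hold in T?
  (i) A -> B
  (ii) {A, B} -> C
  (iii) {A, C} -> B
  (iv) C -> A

0

(i) A -> B: A=3: 3 rows → B takes values {n, m} — violation; A=1: 4 rows → B takes values {m, n, t} — violation; A=5: 3 rows → B takes values {t, n, v} — violation — fails.
(ii) {A, B} -> C: (A=1, B=t): 2 rows → C takes values {F63, F34} — violation — fails.
(iii) {A, C} -> B: (A=1, C=F34): 2 rows → B takes values {m, t} — violation; (A=5, C=F63): 2 rows → B takes values {t, v} — violation — fails.
(iv) C -> A: C=F63: 4 rows → A takes values {3, 5, 1} — violation; C=F34: 3 rows → A takes values {1, 5} — violation — fails.
None of the 4 dependencies hold.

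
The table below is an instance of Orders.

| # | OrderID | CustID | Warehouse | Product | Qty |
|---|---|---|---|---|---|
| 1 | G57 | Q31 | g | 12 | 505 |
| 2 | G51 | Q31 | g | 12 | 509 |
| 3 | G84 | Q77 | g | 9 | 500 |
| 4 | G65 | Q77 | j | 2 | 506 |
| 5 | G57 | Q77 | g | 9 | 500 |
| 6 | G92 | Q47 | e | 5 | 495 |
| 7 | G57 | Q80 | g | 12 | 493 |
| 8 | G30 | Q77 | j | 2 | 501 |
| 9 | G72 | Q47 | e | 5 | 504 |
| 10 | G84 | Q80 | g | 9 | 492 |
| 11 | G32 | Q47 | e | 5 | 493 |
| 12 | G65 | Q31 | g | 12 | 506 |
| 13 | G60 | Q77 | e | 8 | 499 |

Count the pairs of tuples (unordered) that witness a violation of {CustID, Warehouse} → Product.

1

(CustID=Q31, Warehouse=g): all 3 rows agree on Product — 0 pairs.
(CustID=Q77, Warehouse=g): all 2 rows agree on Product — 0 pairs.
(CustID=Q77, Warehouse=j): all 2 rows agree on Product — 0 pairs.
(CustID=Q47, Warehouse=e): all 3 rows agree on Product — 0 pairs.
(CustID=Q80, Warehouse=g): violating pairs (7,10) — 1 pair.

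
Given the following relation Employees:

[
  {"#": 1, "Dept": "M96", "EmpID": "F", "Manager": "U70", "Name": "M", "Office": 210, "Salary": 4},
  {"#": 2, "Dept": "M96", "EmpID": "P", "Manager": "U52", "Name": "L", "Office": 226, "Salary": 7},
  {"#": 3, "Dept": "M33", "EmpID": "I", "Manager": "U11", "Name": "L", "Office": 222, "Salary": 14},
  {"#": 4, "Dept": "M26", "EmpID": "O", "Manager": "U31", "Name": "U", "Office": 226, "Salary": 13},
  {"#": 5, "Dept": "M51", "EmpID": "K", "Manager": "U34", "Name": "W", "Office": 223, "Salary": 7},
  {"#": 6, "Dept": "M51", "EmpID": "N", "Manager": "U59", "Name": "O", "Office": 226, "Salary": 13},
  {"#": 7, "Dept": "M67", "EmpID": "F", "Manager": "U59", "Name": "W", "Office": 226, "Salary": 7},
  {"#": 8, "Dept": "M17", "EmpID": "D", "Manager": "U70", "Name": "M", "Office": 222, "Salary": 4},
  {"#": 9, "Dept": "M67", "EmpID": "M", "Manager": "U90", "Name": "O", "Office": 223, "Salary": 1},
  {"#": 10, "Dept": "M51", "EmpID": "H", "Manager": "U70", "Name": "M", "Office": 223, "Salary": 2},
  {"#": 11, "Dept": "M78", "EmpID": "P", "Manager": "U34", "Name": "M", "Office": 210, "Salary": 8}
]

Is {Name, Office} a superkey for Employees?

Rows 1 and 11 have the same {Name, Office} value (Name=M, Office=210) but are distinct tuples, so {Name, Office} does not determine every attribute — not a superkey.

No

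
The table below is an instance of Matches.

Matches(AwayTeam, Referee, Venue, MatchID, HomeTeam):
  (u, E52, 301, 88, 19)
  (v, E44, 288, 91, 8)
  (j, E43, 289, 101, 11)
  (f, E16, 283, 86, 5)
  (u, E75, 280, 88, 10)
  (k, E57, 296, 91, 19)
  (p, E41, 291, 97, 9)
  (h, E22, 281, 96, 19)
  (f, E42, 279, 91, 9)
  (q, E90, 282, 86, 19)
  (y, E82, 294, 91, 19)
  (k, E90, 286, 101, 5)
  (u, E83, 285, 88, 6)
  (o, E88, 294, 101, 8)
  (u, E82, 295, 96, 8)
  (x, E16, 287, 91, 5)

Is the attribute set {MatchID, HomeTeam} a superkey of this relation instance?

No

Two distinct rows share (MatchID=91, HomeTeam=19), so {MatchID, HomeTeam} does not determine every attribute — not a superkey.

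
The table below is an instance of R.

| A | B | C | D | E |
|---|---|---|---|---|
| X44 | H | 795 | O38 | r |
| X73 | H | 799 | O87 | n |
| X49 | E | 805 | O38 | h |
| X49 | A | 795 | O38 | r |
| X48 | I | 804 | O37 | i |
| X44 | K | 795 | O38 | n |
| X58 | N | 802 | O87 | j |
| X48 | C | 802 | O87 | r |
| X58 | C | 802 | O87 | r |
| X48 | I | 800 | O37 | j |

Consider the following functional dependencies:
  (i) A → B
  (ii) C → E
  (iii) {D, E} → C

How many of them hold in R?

1

(i) A → B: A=X44: 2 rows → B takes values {H, K} — violation; A=X49: 2 rows → B takes values {E, A} — violation; A=X48: 3 rows → B takes values {I, C} — violation; A=X58: 2 rows → B takes values {N, C} — violation — fails.
(ii) C → E: C=795: 3 rows → E takes values {r, n} — violation; C=802: 3 rows → E takes values {j, r} — violation — fails.
(iii) {D, E} → C: every LHS value maps to a single RHS value — holds.
1 of the 3 dependencies holds.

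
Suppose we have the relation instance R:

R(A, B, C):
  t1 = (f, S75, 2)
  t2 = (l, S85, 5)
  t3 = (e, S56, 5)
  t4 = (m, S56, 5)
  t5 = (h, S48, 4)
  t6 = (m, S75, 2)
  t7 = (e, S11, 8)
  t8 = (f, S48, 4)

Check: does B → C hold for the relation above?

Yes

B=S75: rows 1, 6 → C = 2, 2 ✓
B=S85: row 2 → C = 5 ✓
B=S56: rows 3, 4 → C = 5, 5 ✓
B=S48: rows 5, 8 → C = 4, 4 ✓
B=S11: row 7 → C = 8 ✓
Every B value is associated with a single C value, so B → C holds.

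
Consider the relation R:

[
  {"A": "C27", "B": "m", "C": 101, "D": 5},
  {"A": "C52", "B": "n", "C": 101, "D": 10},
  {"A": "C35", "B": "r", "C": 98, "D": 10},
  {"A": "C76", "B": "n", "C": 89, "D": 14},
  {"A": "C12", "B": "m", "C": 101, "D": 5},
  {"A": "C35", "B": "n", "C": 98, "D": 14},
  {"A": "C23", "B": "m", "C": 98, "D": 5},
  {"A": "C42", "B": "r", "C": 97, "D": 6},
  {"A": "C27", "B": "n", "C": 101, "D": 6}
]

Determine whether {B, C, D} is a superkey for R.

No

Two distinct rows share (B=m, C=101, D=5), so {B, C, D} does not determine every attribute — not a superkey.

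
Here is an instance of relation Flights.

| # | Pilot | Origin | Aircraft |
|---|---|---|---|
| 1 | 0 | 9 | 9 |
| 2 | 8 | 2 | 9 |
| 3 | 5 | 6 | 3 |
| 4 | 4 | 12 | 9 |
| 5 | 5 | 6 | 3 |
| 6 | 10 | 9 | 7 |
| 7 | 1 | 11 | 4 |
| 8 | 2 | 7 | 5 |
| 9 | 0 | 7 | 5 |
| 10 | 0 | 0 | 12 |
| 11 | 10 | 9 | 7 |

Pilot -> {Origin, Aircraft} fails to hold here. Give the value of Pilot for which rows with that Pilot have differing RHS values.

Pilot=0: rows 1, 9, 10 → {Origin,Aircraft} takes values {(9, 9), (7, 5), (0, 12)} — violation
Pilot=8: row 2 → {Origin,Aircraft} = (2, 9) ✓
Pilot=5: rows 3, 5 → {Origin,Aircraft} = (6, 3), (6, 3) ✓
Pilot=4: row 4 → {Origin,Aircraft} = (12, 9) ✓
Pilot=10: rows 6, 11 → {Origin,Aircraft} = (9, 7), (9, 7) ✓
Pilot=1: row 7 → {Origin,Aircraft} = (11, 4) ✓
Pilot=2: row 8 → {Origin,Aircraft} = (7, 5) ✓
The only Pilot value with inconsistent RHS is Pilot=0.

0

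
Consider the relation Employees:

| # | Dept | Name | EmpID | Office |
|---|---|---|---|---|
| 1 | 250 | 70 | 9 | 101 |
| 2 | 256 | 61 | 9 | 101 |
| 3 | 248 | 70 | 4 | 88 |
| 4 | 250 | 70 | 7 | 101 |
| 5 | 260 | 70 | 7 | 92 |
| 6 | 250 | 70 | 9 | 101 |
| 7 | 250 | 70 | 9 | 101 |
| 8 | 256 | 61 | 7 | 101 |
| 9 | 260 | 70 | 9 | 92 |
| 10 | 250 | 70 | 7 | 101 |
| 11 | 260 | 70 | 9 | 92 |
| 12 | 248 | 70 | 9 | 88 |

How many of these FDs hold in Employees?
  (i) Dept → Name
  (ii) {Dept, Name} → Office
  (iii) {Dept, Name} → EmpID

(i) Dept → Name: every LHS value maps to a single RHS value — holds.
(ii) {Dept, Name} → Office: every LHS value maps to a single RHS value — holds.
(iii) {Dept, Name} → EmpID: (Dept=250, Name=70): rows 1, 4, 6, 7, 10 → EmpID takes values {9, 7} — violation; (Dept=256, Name=61): rows 2, 8 → EmpID takes values {9, 7} — violation; (Dept=248, Name=70): rows 3, 12 → EmpID takes values {4, 9} — violation; (Dept=260, Name=70): rows 5, 9, 11 → EmpID takes values {7, 9} — violation — fails.
2 of the 3 dependencies hold.

2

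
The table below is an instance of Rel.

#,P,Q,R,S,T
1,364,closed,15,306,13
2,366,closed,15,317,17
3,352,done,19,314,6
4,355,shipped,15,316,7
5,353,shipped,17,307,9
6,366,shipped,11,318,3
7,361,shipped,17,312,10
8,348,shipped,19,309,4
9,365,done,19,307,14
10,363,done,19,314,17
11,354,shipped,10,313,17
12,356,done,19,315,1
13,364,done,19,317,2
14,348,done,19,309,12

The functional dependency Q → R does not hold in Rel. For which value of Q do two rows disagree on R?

Q=closed: rows 1, 2 → R = 15, 15 ✓
Q=done: rows 3, 9, 10, 12, 13, 14 → R = 19, 19, 19, 19, 19, 19 ✓
Q=shipped: rows 4, 5, 6, 7, 8, 11 → R takes values {15, 17, 11, 19, 10} — violation
The only Q value with inconsistent R is Q=shipped.

shipped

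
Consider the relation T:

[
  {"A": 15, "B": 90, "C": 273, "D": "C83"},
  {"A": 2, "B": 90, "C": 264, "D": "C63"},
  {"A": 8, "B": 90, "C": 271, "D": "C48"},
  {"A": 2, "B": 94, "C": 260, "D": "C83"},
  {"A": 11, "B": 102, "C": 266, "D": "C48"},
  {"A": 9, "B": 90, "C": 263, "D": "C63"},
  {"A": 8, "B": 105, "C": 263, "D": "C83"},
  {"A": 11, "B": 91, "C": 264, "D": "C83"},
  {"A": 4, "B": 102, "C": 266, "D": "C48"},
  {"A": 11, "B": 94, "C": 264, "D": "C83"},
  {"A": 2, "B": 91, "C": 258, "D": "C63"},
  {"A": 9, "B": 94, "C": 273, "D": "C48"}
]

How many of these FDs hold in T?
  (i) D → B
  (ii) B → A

(i) D → B: D=C83: 5 rows → B takes values {90, 94, 105, 91} — violation; D=C63: 3 rows → B takes values {90, 91} — violation; D=C48: 4 rows → B takes values {90, 102, 94} — violation — fails.
(ii) B → A: B=90: 4 rows → A takes values {15, 2, 8, 9} — violation; B=94: 3 rows → A takes values {2, 11, 9} — violation; B=102: 2 rows → A takes values {11, 4} — violation; B=91: 2 rows → A takes values {11, 2} — violation — fails.
None of the 2 dependencies hold.

0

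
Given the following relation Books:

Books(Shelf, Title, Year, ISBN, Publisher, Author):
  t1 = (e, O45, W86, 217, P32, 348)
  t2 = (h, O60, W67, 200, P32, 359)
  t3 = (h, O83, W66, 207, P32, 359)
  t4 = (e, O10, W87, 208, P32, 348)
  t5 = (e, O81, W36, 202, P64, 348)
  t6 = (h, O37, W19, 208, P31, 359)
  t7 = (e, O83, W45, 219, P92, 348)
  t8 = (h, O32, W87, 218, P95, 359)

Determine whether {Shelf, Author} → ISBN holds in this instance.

No

(Shelf=e, Author=348): rows 1, 4, 5, 7 → ISBN takes values {217, 208, 202, 219} — violation
(Shelf=h, Author=359): rows 2, 3, 6, 8 → ISBN takes values {200, 207, 208, 218} — violation
Two rows agree on {Shelf, Author} but differ on ISBN, so {Shelf, Author} → ISBN does not hold.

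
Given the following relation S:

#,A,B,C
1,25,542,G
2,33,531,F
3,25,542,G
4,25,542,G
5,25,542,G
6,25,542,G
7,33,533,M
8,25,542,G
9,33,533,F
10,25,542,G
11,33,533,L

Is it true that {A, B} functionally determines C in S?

No

(A=25, B=542): rows 1, 3, 4, 5, 6, 8, 10 → C = G, G, G, G, G, G, G ✓
(A=33, B=531): row 2 → C = F ✓
(A=33, B=533): rows 7, 9, 11 → C takes values {M, F, L} — violation
Two rows agree on {A, B} but differ on C, so {A, B} → C does not hold.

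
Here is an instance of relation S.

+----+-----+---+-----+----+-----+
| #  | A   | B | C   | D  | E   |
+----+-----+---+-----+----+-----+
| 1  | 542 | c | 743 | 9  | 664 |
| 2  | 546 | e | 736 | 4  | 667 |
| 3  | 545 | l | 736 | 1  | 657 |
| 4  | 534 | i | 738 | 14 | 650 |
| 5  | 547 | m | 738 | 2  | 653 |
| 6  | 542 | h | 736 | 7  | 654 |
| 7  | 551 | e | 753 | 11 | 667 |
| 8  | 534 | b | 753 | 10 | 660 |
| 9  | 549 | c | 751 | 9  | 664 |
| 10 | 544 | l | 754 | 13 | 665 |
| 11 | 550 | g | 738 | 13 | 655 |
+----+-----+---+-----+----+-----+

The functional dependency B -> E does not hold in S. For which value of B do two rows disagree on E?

B=c: rows 1, 9 → E = 664, 664 ✓
B=e: rows 2, 7 → E = 667, 667 ✓
B=l: rows 3, 10 → E takes values {657, 665} — violation
B=i: row 4 → E = 650 ✓
B=m: row 5 → E = 653 ✓
B=h: row 6 → E = 654 ✓
B=b: row 8 → E = 660 ✓
B=g: row 11 → E = 655 ✓
The only B value with inconsistent E is B=l.

l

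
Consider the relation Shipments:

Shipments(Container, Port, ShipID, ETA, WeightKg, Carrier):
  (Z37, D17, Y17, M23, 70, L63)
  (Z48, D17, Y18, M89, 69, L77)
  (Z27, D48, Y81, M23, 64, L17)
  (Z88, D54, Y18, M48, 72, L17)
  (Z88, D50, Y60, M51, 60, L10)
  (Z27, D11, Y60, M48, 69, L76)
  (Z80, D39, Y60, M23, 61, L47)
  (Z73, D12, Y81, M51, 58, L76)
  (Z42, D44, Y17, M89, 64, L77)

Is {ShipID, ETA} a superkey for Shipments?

All 9 rows have distinct {ShipID, ETA} values, so {ShipID, ETA} → (all attributes) holds and {ShipID, ETA} is a superkey.

Yes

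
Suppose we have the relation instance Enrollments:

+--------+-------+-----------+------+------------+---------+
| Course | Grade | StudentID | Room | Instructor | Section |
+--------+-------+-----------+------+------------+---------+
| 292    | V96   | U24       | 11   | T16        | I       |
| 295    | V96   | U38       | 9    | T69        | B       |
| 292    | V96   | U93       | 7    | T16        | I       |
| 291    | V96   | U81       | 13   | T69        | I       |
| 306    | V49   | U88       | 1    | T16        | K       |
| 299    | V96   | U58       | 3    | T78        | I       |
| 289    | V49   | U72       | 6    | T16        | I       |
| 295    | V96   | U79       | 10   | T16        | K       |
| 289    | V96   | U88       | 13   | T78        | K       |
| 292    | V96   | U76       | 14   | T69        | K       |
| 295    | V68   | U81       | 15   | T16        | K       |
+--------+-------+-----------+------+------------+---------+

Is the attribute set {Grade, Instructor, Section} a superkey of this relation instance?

No

Two distinct rows share (Grade=V96, Instructor=T16, Section=I), so {Grade, Instructor, Section} does not determine every attribute — not a superkey.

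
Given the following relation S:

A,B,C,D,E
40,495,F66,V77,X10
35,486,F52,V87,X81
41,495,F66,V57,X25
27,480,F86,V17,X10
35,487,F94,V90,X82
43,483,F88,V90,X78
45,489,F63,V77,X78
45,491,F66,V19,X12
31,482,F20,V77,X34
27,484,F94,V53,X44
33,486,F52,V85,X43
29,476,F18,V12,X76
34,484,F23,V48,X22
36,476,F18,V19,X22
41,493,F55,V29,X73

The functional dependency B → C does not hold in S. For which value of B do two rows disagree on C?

B=495: 2 rows → C = F66, F66 ✓
B=486: 2 rows → C = F52, F52 ✓
B=480: 1 row → C = F86 ✓
B=487: 1 row → C = F94 ✓
B=483: 1 row → C = F88 ✓
B=489: 1 row → C = F63 ✓
B=491: 1 row → C = F66 ✓
B=482: 1 row → C = F20 ✓
B=484: 2 rows → C takes values {F94, F23} — violation
B=476: 2 rows → C = F18, F18 ✓
B=493: 1 row → C = F55 ✓
The only B value with inconsistent C is B=484.

484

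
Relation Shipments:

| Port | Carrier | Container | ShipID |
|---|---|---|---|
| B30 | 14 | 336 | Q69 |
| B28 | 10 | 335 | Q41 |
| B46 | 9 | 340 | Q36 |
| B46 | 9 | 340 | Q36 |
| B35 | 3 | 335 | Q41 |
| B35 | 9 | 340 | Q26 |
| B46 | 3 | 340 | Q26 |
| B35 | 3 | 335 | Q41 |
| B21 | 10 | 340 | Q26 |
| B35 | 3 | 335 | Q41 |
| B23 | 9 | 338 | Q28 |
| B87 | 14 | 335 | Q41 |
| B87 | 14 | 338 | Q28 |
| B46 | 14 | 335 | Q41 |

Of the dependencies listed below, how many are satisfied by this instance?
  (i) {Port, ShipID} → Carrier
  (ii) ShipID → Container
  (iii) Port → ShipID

2

(i) {Port, ShipID} → Carrier: every LHS value maps to a single RHS value — holds.
(ii) ShipID → Container: every LHS value maps to a single RHS value — holds.
(iii) Port → ShipID: Port=B46: 4 rows → ShipID takes values {Q36, Q26, Q41} — violation; Port=B35: 4 rows → ShipID takes values {Q41, Q26} — violation; Port=B87: 2 rows → ShipID takes values {Q41, Q28} — violation — fails.
2 of the 3 dependencies hold.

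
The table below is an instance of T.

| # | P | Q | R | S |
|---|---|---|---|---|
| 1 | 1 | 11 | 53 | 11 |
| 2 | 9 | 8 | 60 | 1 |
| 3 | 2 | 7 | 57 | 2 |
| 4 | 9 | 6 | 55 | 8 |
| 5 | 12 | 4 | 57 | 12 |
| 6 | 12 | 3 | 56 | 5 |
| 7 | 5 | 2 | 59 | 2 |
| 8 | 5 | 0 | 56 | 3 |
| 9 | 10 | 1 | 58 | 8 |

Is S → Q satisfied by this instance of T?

S=11: row 1 → Q = 11 ✓
S=1: row 2 → Q = 8 ✓
S=2: rows 3, 7 → Q takes values {7, 2} — violation
S=8: rows 4, 9 → Q takes values {6, 1} — violation
S=12: row 5 → Q = 4 ✓
S=5: row 6 → Q = 3 ✓
S=3: row 8 → Q = 0 ✓
Two rows agree on S but differ on Q, so S → Q does not hold.

No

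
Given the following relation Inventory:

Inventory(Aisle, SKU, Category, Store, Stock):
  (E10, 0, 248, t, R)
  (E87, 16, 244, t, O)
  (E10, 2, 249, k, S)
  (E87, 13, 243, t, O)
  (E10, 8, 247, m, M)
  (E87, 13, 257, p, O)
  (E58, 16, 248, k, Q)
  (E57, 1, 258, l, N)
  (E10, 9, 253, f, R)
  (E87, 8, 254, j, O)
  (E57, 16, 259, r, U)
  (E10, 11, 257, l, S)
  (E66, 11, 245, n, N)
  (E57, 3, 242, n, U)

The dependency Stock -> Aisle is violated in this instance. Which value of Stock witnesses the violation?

N

Stock=R: 2 rows → Aisle = E10, E10 ✓
Stock=O: 4 rows → Aisle = E87, E87, E87, E87 ✓
Stock=S: 2 rows → Aisle = E10, E10 ✓
Stock=M: 1 row → Aisle = E10 ✓
Stock=Q: 1 row → Aisle = E58 ✓
Stock=N: 2 rows → Aisle takes values {E57, E66} — violation
Stock=U: 2 rows → Aisle = E57, E57 ✓
The only Stock value with inconsistent Aisle is Stock=N.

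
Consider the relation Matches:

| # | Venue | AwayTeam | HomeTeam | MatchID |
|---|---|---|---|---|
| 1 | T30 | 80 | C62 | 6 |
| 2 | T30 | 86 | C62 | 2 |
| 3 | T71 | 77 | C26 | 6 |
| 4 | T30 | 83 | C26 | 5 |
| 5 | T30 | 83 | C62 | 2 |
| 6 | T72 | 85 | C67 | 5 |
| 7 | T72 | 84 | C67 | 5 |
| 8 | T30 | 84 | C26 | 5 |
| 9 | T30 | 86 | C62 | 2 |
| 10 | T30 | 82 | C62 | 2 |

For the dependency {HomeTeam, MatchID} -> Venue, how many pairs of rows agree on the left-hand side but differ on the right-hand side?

0

(HomeTeam=C62, MatchID=2): all 4 rows agree on Venue — 0 pairs.
(HomeTeam=C26, MatchID=5): all 2 rows agree on Venue — 0 pairs.
(HomeTeam=C67, MatchID=5): all 2 rows agree on Venue — 0 pairs.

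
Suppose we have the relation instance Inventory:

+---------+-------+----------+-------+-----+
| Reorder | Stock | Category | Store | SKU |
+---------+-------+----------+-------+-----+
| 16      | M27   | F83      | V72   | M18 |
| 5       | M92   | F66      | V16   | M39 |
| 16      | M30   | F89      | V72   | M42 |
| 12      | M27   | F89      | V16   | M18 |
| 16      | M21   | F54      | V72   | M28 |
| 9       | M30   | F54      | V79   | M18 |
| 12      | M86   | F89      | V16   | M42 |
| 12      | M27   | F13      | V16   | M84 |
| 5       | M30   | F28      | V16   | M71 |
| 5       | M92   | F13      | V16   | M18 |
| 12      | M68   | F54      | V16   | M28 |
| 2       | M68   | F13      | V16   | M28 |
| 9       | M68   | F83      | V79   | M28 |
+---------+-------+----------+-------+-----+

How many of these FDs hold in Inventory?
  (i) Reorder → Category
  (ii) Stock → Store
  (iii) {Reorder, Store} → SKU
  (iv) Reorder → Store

1

(i) Reorder → Category: Reorder=16: 3 rows → Category takes values {F83, F89, F54} — violation; Reorder=5: 3 rows → Category takes values {F66, F28, F13} — violation; Reorder=12: 4 rows → Category takes values {F89, F13, F54} — violation; Reorder=9: 2 rows → Category takes values {F54, F83} — violation — fails.
(ii) Stock → Store: Stock=M27: 3 rows → Store takes values {V72, V16} — violation; Stock=M30: 3 rows → Store takes values {V72, V79, V16} — violation; Stock=M68: 3 rows → Store takes values {V16, V79} — violation — fails.
(iii) {Reorder, Store} → SKU: (Reorder=16, Store=V72): 3 rows → SKU takes values {M18, M42, M28} — violation; (Reorder=5, Store=V16): 3 rows → SKU takes values {M39, M71, M18} — violation; (Reorder=12, Store=V16): 4 rows → SKU takes values {M18, M42, M84, M28} — violation; (Reorder=9, Store=V79): 2 rows → SKU takes values {M18, M28} — violation — fails.
(iv) Reorder → Store: every LHS value maps to a single RHS value — holds.
1 of the 4 dependencies holds.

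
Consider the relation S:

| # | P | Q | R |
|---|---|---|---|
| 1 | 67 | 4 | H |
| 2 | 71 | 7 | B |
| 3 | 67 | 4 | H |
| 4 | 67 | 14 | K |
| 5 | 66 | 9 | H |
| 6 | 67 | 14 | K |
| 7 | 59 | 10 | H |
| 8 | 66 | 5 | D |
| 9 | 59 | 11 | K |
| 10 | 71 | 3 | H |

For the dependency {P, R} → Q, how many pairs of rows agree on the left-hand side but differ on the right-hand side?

0

(P=67, R=H): all 2 rows agree on Q — 0 pairs.
(P=67, R=K): all 2 rows agree on Q — 0 pairs.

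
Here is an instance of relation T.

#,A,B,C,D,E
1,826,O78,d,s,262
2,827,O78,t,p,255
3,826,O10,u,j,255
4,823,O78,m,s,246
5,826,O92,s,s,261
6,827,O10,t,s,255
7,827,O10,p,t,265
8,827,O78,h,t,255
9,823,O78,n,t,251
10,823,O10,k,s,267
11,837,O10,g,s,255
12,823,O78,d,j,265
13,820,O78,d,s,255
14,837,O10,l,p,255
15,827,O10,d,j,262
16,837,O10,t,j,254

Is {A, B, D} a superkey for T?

Yes

All 16 rows have distinct {A, B, D} values, so {A, B, D} → (all attributes) holds and {A, B, D} is a superkey.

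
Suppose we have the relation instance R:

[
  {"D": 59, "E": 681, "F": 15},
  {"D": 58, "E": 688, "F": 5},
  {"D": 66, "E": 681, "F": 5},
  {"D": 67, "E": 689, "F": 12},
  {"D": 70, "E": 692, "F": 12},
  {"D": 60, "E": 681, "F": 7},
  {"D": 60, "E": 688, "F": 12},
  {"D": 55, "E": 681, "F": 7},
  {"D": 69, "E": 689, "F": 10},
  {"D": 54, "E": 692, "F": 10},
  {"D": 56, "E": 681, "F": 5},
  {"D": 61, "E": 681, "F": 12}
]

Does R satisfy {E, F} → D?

No

(E=681, F=15): 1 row → D = 59 ✓
(E=688, F=5): 1 row → D = 58 ✓
(E=681, F=5): 2 rows → D takes values {66, 56} — violation
(E=689, F=12): 1 row → D = 67 ✓
(E=692, F=12): 1 row → D = 70 ✓
(E=681, F=7): 2 rows → D takes values {60, 55} — violation
(E=688, F=12): 1 row → D = 60 ✓
(E=689, F=10): 1 row → D = 69 ✓
(E=692, F=10): 1 row → D = 54 ✓
(E=681, F=12): 1 row → D = 61 ✓
Two rows agree on {E, F} but differ on D, so {E, F} → D does not hold.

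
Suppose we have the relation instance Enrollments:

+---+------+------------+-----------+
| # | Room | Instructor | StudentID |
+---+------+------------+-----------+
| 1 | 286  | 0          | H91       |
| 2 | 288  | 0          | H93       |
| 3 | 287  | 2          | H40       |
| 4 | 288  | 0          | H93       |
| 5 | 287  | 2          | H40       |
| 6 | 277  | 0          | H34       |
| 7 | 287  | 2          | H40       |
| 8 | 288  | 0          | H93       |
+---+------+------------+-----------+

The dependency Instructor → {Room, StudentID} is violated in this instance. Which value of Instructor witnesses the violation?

Instructor=0: rows 1, 2, 4, 6, 8 → {Room,StudentID} takes values {(286, H91), (288, H93), (277, H34)} — violation
Instructor=2: rows 3, 5, 7 → {Room,StudentID} = (287, H40), (287, H40), (287, H40) ✓
The only Instructor value with inconsistent RHS is Instructor=0.

0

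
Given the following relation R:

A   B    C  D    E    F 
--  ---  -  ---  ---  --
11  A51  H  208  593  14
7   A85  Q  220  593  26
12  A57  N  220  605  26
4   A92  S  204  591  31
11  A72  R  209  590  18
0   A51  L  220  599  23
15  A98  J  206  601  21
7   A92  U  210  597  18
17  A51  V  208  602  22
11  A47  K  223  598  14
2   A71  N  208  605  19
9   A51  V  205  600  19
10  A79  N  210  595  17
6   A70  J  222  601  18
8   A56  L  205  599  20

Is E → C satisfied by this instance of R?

E=593: 2 rows → C takes values {H, Q} — violation
E=605: 2 rows → C = N, N ✓
E=591: 1 row → C = S ✓
E=590: 1 row → C = R ✓
E=599: 2 rows → C = L, L ✓
E=601: 2 rows → C = J, J ✓
E=597: 1 row → C = U ✓
E=602: 1 row → C = V ✓
E=598: 1 row → C = K ✓
E=600: 1 row → C = V ✓
E=595: 1 row → C = N ✓
Two rows agree on E but differ on C, so E → C does not hold.

No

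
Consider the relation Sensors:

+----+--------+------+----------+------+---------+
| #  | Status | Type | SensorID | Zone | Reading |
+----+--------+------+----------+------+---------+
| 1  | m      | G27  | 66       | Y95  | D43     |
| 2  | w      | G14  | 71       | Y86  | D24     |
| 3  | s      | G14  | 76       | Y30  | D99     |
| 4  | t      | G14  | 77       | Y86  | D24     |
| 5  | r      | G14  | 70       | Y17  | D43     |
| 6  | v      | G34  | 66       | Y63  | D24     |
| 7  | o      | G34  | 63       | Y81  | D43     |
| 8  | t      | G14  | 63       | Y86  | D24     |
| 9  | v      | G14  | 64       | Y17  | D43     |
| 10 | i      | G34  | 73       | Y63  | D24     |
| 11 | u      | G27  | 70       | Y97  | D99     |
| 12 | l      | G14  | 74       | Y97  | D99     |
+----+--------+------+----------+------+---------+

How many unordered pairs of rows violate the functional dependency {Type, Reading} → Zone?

(Type=G14, Reading=D24): all 3 rows agree on Zone — 0 pairs.
(Type=G14, Reading=D99): violating pairs (3,12) — 1 pair.
(Type=G14, Reading=D43): all 2 rows agree on Zone — 0 pairs.
(Type=G34, Reading=D24): all 2 rows agree on Zone — 0 pairs.

1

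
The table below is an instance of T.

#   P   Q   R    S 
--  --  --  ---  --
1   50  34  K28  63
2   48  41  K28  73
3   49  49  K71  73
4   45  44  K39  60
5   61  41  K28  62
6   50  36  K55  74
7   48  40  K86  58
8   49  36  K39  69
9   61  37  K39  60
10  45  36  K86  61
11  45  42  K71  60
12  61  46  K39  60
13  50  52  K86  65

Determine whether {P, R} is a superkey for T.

Rows 9 and 12 have the same {P, R} value (P=61, R=K39) but are distinct tuples, so {P, R} does not determine every attribute — not a superkey.

No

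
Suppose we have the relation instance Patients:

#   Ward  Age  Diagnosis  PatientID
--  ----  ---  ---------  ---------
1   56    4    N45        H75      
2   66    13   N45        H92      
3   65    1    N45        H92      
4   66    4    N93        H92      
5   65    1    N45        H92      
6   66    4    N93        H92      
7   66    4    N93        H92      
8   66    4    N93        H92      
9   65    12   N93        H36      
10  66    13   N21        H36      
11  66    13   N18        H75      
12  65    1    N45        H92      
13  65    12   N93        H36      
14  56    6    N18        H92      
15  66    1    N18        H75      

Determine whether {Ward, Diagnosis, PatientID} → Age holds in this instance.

No

(Ward=56, Diagnosis=N45, PatientID=H75): row 1 → Age = 4 ✓
(Ward=66, Diagnosis=N45, PatientID=H92): row 2 → Age = 13 ✓
(Ward=65, Diagnosis=N45, PatientID=H92): rows 3, 5, 12 → Age = 1, 1, 1 ✓
(Ward=66, Diagnosis=N93, PatientID=H92): rows 4, 6, 7, 8 → Age = 4, 4, 4, 4 ✓
(Ward=65, Diagnosis=N93, PatientID=H36): rows 9, 13 → Age = 12, 12 ✓
(Ward=66, Diagnosis=N21, PatientID=H36): row 10 → Age = 13 ✓
(Ward=66, Diagnosis=N18, PatientID=H75): rows 11, 15 → Age takes values {13, 1} — violation
(Ward=56, Diagnosis=N18, PatientID=H92): row 14 → Age = 6 ✓
Two rows agree on {Ward, Diagnosis, PatientID} but differ on Age, so {Ward, Diagnosis, PatientID} → Age does not hold.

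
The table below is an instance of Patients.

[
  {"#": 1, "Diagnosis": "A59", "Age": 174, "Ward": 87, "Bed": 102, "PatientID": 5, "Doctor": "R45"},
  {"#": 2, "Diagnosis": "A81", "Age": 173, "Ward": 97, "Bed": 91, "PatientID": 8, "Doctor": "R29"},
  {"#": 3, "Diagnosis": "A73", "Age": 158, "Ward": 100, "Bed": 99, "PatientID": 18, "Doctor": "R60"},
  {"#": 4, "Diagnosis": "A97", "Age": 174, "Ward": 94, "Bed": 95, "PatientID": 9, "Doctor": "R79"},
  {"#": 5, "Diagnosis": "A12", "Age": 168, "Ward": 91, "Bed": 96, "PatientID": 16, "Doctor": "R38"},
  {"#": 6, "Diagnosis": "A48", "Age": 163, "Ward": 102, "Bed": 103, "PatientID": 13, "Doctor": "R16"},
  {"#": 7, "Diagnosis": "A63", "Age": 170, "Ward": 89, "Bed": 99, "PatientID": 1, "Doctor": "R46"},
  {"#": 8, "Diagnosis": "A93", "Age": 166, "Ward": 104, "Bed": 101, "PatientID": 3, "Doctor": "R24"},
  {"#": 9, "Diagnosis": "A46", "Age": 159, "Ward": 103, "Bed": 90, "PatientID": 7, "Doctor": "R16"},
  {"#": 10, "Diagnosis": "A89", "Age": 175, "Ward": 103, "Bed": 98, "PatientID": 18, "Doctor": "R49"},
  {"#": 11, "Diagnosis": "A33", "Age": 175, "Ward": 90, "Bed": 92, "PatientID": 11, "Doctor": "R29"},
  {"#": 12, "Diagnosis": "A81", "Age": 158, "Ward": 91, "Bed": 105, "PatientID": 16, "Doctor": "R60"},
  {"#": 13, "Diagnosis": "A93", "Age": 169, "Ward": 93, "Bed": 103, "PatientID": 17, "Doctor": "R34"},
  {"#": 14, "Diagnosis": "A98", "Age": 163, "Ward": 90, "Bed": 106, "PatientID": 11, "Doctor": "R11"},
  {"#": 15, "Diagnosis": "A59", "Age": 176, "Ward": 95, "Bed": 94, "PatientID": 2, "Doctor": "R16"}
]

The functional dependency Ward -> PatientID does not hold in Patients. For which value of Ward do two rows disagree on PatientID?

103

Ward=87: row 1 → PatientID = 5 ✓
Ward=97: row 2 → PatientID = 8 ✓
Ward=100: row 3 → PatientID = 18 ✓
Ward=94: row 4 → PatientID = 9 ✓
Ward=91: rows 5, 12 → PatientID = 16, 16 ✓
Ward=102: row 6 → PatientID = 13 ✓
Ward=89: row 7 → PatientID = 1 ✓
Ward=104: row 8 → PatientID = 3 ✓
Ward=103: rows 9, 10 → PatientID takes values {7, 18} — violation
Ward=90: rows 11, 14 → PatientID = 11, 11 ✓
Ward=93: row 13 → PatientID = 17 ✓
Ward=95: row 15 → PatientID = 2 ✓
The only Ward value with inconsistent PatientID is Ward=103.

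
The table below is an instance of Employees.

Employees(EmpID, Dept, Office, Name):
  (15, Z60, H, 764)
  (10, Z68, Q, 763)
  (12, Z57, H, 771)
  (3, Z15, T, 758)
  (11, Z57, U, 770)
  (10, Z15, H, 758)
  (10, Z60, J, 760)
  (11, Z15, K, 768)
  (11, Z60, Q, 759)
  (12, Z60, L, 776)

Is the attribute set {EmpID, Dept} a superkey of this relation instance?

Yes

All 10 rows have distinct {EmpID, Dept} values, so {EmpID, Dept} → (all attributes) holds and {EmpID, Dept} is a superkey.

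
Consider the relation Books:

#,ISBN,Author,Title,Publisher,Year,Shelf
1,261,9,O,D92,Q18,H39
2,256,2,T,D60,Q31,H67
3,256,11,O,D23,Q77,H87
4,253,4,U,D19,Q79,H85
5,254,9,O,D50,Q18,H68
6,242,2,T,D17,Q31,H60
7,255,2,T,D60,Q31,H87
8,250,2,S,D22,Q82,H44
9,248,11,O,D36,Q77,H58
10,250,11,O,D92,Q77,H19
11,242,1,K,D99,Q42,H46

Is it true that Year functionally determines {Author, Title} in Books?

Year=Q18: rows 1, 5 → {Author,Title} = (9, O), (9, O) ✓
Year=Q31: rows 2, 6, 7 → {Author,Title} = (2, T), (2, T), (2, T) ✓
Year=Q77: rows 3, 9, 10 → {Author,Title} = (11, O), (11, O), (11, O) ✓
Year=Q79: row 4 → {Author,Title} = (4, U) ✓
Year=Q82: row 8 → {Author,Title} = (2, S) ✓
Year=Q42: row 11 → {Author,Title} = (1, K) ✓
Every Year value is associated with a single {Author, Title} value, so Year -> {Author, Title} holds.

Yes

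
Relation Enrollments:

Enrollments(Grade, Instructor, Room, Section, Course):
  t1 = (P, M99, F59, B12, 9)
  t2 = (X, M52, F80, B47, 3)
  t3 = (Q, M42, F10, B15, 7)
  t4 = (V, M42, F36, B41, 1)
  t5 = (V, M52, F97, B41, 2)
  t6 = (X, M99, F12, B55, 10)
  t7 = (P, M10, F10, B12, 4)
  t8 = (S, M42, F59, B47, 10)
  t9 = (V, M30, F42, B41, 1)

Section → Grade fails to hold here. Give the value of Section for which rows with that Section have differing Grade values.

B47

Section=B12: rows 1, 7 → Grade = P, P ✓
Section=B47: rows 2, 8 → Grade takes values {X, S} — violation
Section=B15: row 3 → Grade = Q ✓
Section=B41: rows 4, 5, 9 → Grade = V, V, V ✓
Section=B55: row 6 → Grade = X ✓
The only Section value with inconsistent Grade is Section=B47.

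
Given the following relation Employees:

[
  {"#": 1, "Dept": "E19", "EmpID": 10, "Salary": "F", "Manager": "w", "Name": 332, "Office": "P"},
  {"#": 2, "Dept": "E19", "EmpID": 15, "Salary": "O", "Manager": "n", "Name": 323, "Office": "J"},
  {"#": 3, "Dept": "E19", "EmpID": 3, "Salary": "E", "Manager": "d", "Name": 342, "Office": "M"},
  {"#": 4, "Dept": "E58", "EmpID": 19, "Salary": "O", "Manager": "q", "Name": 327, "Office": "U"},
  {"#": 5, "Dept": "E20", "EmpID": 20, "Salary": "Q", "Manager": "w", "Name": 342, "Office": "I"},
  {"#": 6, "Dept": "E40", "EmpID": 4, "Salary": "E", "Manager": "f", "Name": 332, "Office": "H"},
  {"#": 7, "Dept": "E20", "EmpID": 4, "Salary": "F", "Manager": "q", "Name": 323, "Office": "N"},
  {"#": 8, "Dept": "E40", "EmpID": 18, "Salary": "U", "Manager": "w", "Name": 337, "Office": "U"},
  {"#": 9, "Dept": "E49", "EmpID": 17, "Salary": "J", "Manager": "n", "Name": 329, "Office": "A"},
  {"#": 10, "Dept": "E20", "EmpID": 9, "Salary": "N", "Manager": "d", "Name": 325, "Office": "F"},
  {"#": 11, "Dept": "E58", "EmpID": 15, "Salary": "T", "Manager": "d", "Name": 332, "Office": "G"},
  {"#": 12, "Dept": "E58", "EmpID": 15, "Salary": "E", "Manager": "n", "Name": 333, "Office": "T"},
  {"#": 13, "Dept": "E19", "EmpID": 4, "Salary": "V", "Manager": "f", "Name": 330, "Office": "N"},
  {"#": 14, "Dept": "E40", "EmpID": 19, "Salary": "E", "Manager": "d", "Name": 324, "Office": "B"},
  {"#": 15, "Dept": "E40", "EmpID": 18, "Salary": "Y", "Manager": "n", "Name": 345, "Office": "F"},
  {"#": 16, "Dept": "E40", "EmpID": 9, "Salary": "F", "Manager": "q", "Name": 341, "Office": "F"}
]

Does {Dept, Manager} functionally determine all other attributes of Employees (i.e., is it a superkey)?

Yes

All 16 rows have distinct {Dept, Manager} values, so {Dept, Manager} → (all attributes) holds and {Dept, Manager} is a superkey.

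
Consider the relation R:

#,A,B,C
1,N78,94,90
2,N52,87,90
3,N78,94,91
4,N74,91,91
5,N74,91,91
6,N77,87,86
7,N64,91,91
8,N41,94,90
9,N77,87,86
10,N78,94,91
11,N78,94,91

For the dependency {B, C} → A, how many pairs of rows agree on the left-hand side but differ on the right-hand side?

3

(B=94, C=90): violating pairs (1,8) — 1 pair.
(B=94, C=91): all 3 rows agree on A — 0 pairs.
(B=91, C=91): violating pairs (4,7), (5,7) — 2 pairs.
(B=87, C=86): all 2 rows agree on A — 0 pairs.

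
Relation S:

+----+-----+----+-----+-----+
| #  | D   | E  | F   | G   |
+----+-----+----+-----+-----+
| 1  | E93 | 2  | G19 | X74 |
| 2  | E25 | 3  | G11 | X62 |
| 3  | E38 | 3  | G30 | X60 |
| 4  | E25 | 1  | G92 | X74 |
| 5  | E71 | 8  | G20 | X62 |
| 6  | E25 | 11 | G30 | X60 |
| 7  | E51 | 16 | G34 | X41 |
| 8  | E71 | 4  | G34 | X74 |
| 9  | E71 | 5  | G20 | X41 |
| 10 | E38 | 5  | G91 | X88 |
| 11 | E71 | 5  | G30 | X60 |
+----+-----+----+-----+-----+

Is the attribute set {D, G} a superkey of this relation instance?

Yes

All 11 rows have distinct {D, G} values, so {D, G} → (all attributes) holds and {D, G} is a superkey.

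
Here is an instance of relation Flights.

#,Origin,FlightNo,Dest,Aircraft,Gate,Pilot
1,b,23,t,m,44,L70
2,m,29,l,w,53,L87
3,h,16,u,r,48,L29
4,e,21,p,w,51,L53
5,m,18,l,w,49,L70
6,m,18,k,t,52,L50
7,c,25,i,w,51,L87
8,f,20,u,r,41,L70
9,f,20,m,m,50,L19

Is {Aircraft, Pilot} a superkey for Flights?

Rows 2 and 7 have the same {Aircraft, Pilot} value (Aircraft=w, Pilot=L87) but are distinct tuples, so {Aircraft, Pilot} does not determine every attribute — not a superkey.

No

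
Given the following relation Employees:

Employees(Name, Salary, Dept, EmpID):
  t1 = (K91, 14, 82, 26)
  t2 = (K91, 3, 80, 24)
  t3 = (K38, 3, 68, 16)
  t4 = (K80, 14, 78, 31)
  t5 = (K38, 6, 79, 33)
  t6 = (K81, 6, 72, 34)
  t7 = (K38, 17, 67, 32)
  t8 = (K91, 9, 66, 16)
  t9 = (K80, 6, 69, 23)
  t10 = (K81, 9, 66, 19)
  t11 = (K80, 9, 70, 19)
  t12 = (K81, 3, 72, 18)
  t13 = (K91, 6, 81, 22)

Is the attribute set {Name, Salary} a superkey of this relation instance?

All 13 rows have distinct {Name, Salary} values, so {Name, Salary} → (all attributes) holds and {Name, Salary} is a superkey.

Yes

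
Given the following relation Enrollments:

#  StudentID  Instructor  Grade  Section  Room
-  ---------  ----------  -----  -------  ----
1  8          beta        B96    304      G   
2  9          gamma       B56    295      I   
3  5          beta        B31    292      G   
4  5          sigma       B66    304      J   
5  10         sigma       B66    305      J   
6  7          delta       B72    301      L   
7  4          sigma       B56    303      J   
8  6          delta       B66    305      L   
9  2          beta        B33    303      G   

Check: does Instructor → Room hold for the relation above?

Instructor=beta: rows 1, 3, 9 → Room = G, G, G ✓
Instructor=gamma: row 2 → Room = I ✓
Instructor=sigma: rows 4, 5, 7 → Room = J, J, J ✓
Instructor=delta: rows 6, 8 → Room = L, L ✓
Every Instructor value is associated with a single Room value, so Instructor → Room holds.

Yes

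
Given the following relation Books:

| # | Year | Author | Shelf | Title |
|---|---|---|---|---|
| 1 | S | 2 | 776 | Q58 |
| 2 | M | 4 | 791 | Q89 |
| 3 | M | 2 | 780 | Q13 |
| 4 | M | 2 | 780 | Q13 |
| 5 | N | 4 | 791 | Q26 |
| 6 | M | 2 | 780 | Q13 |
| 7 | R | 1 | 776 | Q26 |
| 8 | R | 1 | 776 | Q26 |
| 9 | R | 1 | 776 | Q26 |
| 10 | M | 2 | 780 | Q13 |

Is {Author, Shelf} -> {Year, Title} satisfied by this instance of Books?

No

(Author=2, Shelf=776): row 1 → {Year,Title} = (S, Q58) ✓
(Author=4, Shelf=791): rows 2, 5 → {Year,Title} takes values {(M, Q89), (N, Q26)} — violation
(Author=2, Shelf=780): rows 3, 4, 6, 10 → {Year,Title} = (M, Q13), (M, Q13), (M, Q13), (M, Q13) ✓
(Author=1, Shelf=776): rows 7, 8, 9 → {Year,Title} = (R, Q26), (R, Q26), (R, Q26) ✓
Two rows agree on {Author, Shelf} but differ on {Year, Title}, so {Author, Shelf} -> {Year, Title} does not hold.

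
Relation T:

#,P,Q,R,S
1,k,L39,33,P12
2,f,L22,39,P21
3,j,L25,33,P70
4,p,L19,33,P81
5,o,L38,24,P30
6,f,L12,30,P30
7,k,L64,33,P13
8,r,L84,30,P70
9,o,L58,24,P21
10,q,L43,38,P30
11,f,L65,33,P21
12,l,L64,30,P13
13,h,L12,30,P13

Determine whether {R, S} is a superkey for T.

No

Rows 12 and 13 have the same {R, S} value (R=30, S=P13) but are distinct tuples, so {R, S} does not determine every attribute — not a superkey.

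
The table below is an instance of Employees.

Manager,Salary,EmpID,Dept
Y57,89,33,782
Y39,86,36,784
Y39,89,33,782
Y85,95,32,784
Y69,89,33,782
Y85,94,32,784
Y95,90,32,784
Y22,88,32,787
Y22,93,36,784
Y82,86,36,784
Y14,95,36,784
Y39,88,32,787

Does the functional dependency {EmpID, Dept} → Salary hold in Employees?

No

(EmpID=33, Dept=782): 3 rows → Salary = 89, 89, 89 ✓
(EmpID=36, Dept=784): 4 rows → Salary takes values {86, 93, 95} — violation
(EmpID=32, Dept=784): 3 rows → Salary takes values {95, 94, 90} — violation
(EmpID=32, Dept=787): 2 rows → Salary = 88, 88 ✓
Two rows agree on {EmpID, Dept} but differ on Salary, so {EmpID, Dept} → Salary does not hold.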